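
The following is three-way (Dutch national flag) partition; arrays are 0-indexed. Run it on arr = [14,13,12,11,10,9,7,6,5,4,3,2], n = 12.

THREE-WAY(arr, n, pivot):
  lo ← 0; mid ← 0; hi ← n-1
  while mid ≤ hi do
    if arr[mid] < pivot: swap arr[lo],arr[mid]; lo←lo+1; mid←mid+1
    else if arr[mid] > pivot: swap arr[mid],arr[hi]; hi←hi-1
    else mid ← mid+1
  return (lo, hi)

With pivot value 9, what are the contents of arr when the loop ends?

pivot = 9; lo=0, mid=0, hi=11
arr[mid]=14>9: swap arr[0],arr[11]; hi=10 → [2,13,12,11,10,9,7,6,5,4,3,14]
arr[mid]=2<9: swap arr[0],arr[0]; lo=1,mid=1 → [2,13,12,11,10,9,7,6,5,4,3,14]
arr[mid]=13>9: swap arr[1],arr[10]; hi=9 → [2,3,12,11,10,9,7,6,5,4,13,14]
arr[mid]=3<9: swap arr[1],arr[1]; lo=2,mid=2 → [2,3,12,11,10,9,7,6,5,4,13,14]
arr[mid]=12>9: swap arr[2],arr[9]; hi=8 → [2,3,4,11,10,9,7,6,5,12,13,14]
arr[mid]=4<9: swap arr[2],arr[2]; lo=3,mid=3 → [2,3,4,11,10,9,7,6,5,12,13,14]
arr[mid]=11>9: swap arr[3],arr[8]; hi=7 → [2,3,4,5,10,9,7,6,11,12,13,14]
arr[mid]=5<9: swap arr[3],arr[3]; lo=4,mid=4 → [2,3,4,5,10,9,7,6,11,12,13,14]
arr[mid]=10>9: swap arr[4],arr[7]; hi=6 → [2,3,4,5,6,9,7,10,11,12,13,14]
arr[mid]=6<9: swap arr[4],arr[4]; lo=5,mid=5 → [2,3,4,5,6,9,7,10,11,12,13,14]
arr[mid]=9=9: mid=6
arr[mid]=7<9: swap arr[5],arr[6]; lo=6,mid=7 → [2,3,4,5,6,7,9,10,11,12,13,14]
end: lo=6, hi=6; arr = [2,3,4,5,6,7,9,10,11,12,13,14]

[2,3,4,5,6,7,9,10,11,12,13,14]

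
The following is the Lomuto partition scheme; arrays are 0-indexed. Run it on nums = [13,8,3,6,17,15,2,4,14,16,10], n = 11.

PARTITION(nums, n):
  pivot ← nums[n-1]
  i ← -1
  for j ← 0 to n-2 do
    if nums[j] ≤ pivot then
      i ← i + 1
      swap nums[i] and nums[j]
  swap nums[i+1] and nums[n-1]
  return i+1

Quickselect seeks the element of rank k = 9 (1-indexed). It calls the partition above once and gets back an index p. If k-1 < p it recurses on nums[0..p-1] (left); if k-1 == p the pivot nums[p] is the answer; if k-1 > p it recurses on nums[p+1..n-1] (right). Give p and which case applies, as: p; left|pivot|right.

5; right

pivot=10, i=-1
j=0: 13>10, skip
j=1: 8≤10, i=0, swap(0,1) ⇒ [8,13,3,6,17,15,2,4,14,16,10]
j=2: 3≤10, i=1, swap(1,2) ⇒ [8,3,13,6,17,15,2,4,14,16,10]
j=3: 6≤10, i=2, swap(2,3) ⇒ [8,3,6,13,17,15,2,4,14,16,10]
j=4: 17>10, skip
j=5: 15>10, skip
j=6: 2≤10, i=3, swap(3,6) ⇒ [8,3,6,2,17,15,13,4,14,16,10]
j=7: 4≤10, i=4, swap(4,7) ⇒ [8,3,6,2,4,15,13,17,14,16,10]
j=8: 14>10, skip
j=9: 16>10, skip
swap(5,10) ⇒ [8,3,6,2,4,10,13,17,14,16,15]; return 5
p = 5; k-1 = 8 > 5 ⇒ right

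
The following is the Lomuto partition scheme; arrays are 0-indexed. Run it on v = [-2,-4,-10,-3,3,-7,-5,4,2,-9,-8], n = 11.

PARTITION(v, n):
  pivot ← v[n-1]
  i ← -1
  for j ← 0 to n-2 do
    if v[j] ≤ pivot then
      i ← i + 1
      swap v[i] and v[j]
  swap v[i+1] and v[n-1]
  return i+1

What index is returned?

2

pivot = v[10] = -8; i = -1
j=0: v[0]=-2 > -8 → no swap
j=1: v[1]=-4 > -8 → no swap
j=2: v[2]=-10 ≤ -8 → i=0, swap v[0],v[2] → [-10,-4,-2,-3,3,-7,-5,4,2,-9,-8]
j=3: v[3]=-3 > -8 → no swap
j=4: v[4]=3 > -8 → no swap
j=5: v[5]=-7 > -8 → no swap
j=6: v[6]=-5 > -8 → no swap
j=7: v[7]=4 > -8 → no swap
j=8: v[8]=2 > -8 → no swap
j=9: v[9]=-9 ≤ -8 → i=1, swap v[1],v[9] → [-10,-9,-2,-3,3,-7,-5,4,2,-4,-8]
final swap v[2],v[10] → [-10,-9,-8,-3,3,-7,-5,4,2,-4,-2]; return 2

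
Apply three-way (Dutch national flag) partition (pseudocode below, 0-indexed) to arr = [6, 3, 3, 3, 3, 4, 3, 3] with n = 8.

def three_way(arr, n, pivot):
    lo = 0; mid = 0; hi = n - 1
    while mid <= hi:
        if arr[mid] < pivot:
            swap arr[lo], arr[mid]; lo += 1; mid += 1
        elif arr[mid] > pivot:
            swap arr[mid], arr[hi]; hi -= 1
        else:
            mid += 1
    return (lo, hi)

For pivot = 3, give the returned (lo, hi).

pivot = 3; lo=0, mid=0, hi=7
arr[mid]=6>3: swap arr[0],arr[7]; hi=6 → [3, 3, 3, 3, 3, 4, 3, 6]
arr[mid]=3=3: mid=1
arr[mid]=3=3: mid=2
arr[mid]=3=3: mid=3
arr[mid]=3=3: mid=4
arr[mid]=3=3: mid=5
arr[mid]=4>3: swap arr[5],arr[6]; hi=5 → [3, 3, 3, 3, 3, 3, 4, 6]
arr[mid]=3=3: mid=6
end: lo=0, hi=5; arr = [3, 3, 3, 3, 3, 3, 4, 6]

(0, 5)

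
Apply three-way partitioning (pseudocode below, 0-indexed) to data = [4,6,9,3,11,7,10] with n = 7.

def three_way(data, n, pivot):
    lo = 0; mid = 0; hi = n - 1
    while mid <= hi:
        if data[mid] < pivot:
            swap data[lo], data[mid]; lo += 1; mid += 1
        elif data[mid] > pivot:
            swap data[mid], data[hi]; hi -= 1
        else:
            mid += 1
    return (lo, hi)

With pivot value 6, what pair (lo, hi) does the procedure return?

(2, 2)

pivot = 6; lo=0, mid=0, hi=6
data[mid]=4<6: swap data[0],data[0]; lo=1,mid=1 → [4,6,9,3,11,7,10]
data[mid]=6=6: mid=2
data[mid]=9>6: swap data[2],data[6]; hi=5 → [4,6,10,3,11,7,9]
data[mid]=10>6: swap data[2],data[5]; hi=4 → [4,6,7,3,11,10,9]
data[mid]=7>6: swap data[2],data[4]; hi=3 → [4,6,11,3,7,10,9]
data[mid]=11>6: swap data[2],data[3]; hi=2 → [4,6,3,11,7,10,9]
data[mid]=3<6: swap data[1],data[2]; lo=2,mid=3 → [4,3,6,11,7,10,9]
end: lo=2, hi=2; data = [4,3,6,11,7,10,9]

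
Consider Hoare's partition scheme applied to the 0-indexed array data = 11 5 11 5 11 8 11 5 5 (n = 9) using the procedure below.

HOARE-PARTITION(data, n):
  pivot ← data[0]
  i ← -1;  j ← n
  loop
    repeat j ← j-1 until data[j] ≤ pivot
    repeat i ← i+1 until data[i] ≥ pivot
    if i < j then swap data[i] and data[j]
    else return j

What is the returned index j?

5

pivot = data[0] = 11; i = -1, j = 9
j→8 (data[8]=5≤11), i→0 (data[0]=11≥11); i<j, swap → 5 5 11 5 11 8 11 5 11
j→7 (data[7]=5≤11), i→2 (data[2]=11≥11); i<j, swap → 5 5 5 5 11 8 11 11 11
j→6 (data[6]=11≤11), i→4 (data[4]=11≥11); i<j, swap → 5 5 5 5 11 8 11 11 11
j→5, i→6; i≥j, return j=5. data = 5 5 5 5 11 8 11 11 11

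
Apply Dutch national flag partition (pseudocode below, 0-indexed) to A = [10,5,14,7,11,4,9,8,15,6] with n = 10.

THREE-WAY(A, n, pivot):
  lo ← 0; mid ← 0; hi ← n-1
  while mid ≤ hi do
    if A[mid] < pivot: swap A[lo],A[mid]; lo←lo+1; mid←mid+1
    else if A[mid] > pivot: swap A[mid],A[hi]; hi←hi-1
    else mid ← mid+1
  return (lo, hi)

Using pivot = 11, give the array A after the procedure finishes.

pivot = 11; lo=0, mid=0, hi=9
A[mid]=10<11: swap A[0],A[0]; lo=1,mid=1 → [10,5,14,7,11,4,9,8,15,6]
A[mid]=5<11: swap A[1],A[1]; lo=2,mid=2 → [10,5,14,7,11,4,9,8,15,6]
A[mid]=14>11: swap A[2],A[9]; hi=8 → [10,5,6,7,11,4,9,8,15,14]
A[mid]=6<11: swap A[2],A[2]; lo=3,mid=3 → [10,5,6,7,11,4,9,8,15,14]
A[mid]=7<11: swap A[3],A[3]; lo=4,mid=4 → [10,5,6,7,11,4,9,8,15,14]
A[mid]=11=11: mid=5
A[mid]=4<11: swap A[4],A[5]; lo=5,mid=6 → [10,5,6,7,4,11,9,8,15,14]
A[mid]=9<11: swap A[5],A[6]; lo=6,mid=7 → [10,5,6,7,4,9,11,8,15,14]
A[mid]=8<11: swap A[6],A[7]; lo=7,mid=8 → [10,5,6,7,4,9,8,11,15,14]
A[mid]=15>11: swap A[8],A[8]; hi=7 → [10,5,6,7,4,9,8,11,15,14]
end: lo=7, hi=7; A = [10,5,6,7,4,9,8,11,15,14]

[10,5,6,7,4,9,8,11,15,14]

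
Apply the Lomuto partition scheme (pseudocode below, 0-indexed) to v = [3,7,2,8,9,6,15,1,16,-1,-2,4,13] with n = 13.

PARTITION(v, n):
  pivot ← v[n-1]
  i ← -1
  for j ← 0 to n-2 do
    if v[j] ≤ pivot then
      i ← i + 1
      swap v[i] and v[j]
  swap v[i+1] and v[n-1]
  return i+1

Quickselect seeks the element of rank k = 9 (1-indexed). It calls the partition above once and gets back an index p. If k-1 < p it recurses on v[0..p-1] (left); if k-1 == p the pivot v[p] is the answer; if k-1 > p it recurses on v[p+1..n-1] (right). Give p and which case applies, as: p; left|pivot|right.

pivot = v[12] = 13; i = -1
j=0: v[0]=3 ≤ 13 → i=0, swap v[0],v[0] (no change) → [3,7,2,8,9,6,15,1,16,-1,-2,4,13]
j=1: v[1]=7 ≤ 13 → i=1, swap v[1],v[1] (no change) → [3,7,2,8,9,6,15,1,16,-1,-2,4,13]
j=2: v[2]=2 ≤ 13 → i=2, swap v[2],v[2] (no change) → [3,7,2,8,9,6,15,1,16,-1,-2,4,13]
j=3: v[3]=8 ≤ 13 → i=3, swap v[3],v[3] (no change) → [3,7,2,8,9,6,15,1,16,-1,-2,4,13]
j=4: v[4]=9 ≤ 13 → i=4, swap v[4],v[4] (no change) → [3,7,2,8,9,6,15,1,16,-1,-2,4,13]
j=5: v[5]=6 ≤ 13 → i=5, swap v[5],v[5] (no change) → [3,7,2,8,9,6,15,1,16,-1,-2,4,13]
j=6: v[6]=15 > 13 → no swap
j=7: v[7]=1 ≤ 13 → i=6, swap v[6],v[7] → [3,7,2,8,9,6,1,15,16,-1,-2,4,13]
j=8: v[8]=16 > 13 → no swap
j=9: v[9]=-1 ≤ 13 → i=7, swap v[7],v[9] → [3,7,2,8,9,6,1,-1,16,15,-2,4,13]
j=10: v[10]=-2 ≤ 13 → i=8, swap v[8],v[10] → [3,7,2,8,9,6,1,-1,-2,15,16,4,13]
j=11: v[11]=4 ≤ 13 → i=9, swap v[9],v[11] → [3,7,2,8,9,6,1,-1,-2,4,16,15,13]
final swap v[10],v[12] → [3,7,2,8,9,6,1,-1,-2,4,13,15,16]; return 10
p = 10; k-1 = 8 < 10 ⇒ left

10; left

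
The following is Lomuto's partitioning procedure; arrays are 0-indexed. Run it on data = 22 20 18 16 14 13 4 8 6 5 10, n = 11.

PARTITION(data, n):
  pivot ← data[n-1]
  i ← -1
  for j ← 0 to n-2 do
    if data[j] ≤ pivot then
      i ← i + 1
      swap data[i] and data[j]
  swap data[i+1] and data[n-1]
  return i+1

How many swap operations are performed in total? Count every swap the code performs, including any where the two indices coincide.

pivot=10, i=-1
j=0: 22>10, skip
j=1: 20>10, skip
j=2: 18>10, skip
j=3: 16>10, skip
j=4: 14>10, skip
j=5: 13>10, skip
j=6: 4≤10, i=0, swap(0,6) ⇒ 4 20 18 16 14 13 22 8 6 5 10
j=7: 8≤10, i=1, swap(1,7) ⇒ 4 8 18 16 14 13 22 20 6 5 10
j=8: 6≤10, i=2, swap(2,8) ⇒ 4 8 6 16 14 13 22 20 18 5 10
j=9: 5≤10, i=3, swap(3,9) ⇒ 4 8 6 5 14 13 22 20 18 16 10
swap(4,10) ⇒ 4 8 6 5 10 13 22 20 18 16 14; return 4

5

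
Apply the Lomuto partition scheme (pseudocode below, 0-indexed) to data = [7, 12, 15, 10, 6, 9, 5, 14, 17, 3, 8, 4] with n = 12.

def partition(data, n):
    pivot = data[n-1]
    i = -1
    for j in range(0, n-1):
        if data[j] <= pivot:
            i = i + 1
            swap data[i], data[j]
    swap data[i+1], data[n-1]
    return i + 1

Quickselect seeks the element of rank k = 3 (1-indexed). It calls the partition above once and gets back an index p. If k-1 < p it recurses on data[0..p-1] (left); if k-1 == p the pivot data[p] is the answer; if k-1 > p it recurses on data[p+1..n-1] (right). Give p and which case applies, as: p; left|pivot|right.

1; right

pivot = data[11] = 4; i = -1
j=0: data[0]=7 > 4 → no swap
j=1: data[1]=12 > 4 → no swap
j=2: data[2]=15 > 4 → no swap
j=3: data[3]=10 > 4 → no swap
j=4: data[4]=6 > 4 → no swap
j=5: data[5]=9 > 4 → no swap
j=6: data[6]=5 > 4 → no swap
j=7: data[7]=14 > 4 → no swap
j=8: data[8]=17 > 4 → no swap
j=9: data[9]=3 ≤ 4 → i=0, swap data[0],data[9] → [3, 12, 15, 10, 6, 9, 5, 14, 17, 7, 8, 4]
j=10: data[10]=8 > 4 → no swap
final swap data[1],data[11] → [3, 4, 15, 10, 6, 9, 5, 14, 17, 7, 8, 12]; return 1
p = 1; k-1 = 2 > 1 ⇒ right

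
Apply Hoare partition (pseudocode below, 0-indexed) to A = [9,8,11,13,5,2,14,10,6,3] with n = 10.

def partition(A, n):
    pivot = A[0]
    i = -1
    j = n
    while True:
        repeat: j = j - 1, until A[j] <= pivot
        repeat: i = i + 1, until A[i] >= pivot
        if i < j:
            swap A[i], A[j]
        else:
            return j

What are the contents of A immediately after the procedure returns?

pivot = A[0] = 9; i = -1, j = 10
j→9 (A[9]=3≤9), i→0 (A[0]=9≥9); i<j, swap → [3,8,11,13,5,2,14,10,6,9]
j→8 (A[8]=6≤9), i→2 (A[2]=11≥9); i<j, swap → [3,8,6,13,5,2,14,10,11,9]
j→5 (A[5]=2≤9), i→3 (A[3]=13≥9); i<j, swap → [3,8,6,2,5,13,14,10,11,9]
j→4, i→5; i≥j, return j=4. A = [3,8,6,2,5,13,14,10,11,9]

[3,8,6,2,5,13,14,10,11,9]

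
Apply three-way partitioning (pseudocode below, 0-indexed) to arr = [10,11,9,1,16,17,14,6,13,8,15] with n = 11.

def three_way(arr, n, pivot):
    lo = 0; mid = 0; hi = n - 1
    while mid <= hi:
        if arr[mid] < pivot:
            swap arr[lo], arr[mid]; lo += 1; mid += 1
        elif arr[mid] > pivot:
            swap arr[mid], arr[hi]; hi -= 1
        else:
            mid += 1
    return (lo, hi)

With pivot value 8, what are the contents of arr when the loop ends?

lo=0 mid=0 hi=10
10>8: swap(0,10), hi=9 ⇒ [15,11,9,1,16,17,14,6,13,8,10]
15>8: swap(0,9), hi=8 ⇒ [8,11,9,1,16,17,14,6,13,15,10]
8=8: mid=1
11>8: swap(1,8), hi=7 ⇒ [8,13,9,1,16,17,14,6,11,15,10]
13>8: swap(1,7), hi=6 ⇒ [8,6,9,1,16,17,14,13,11,15,10]
6<8: swap(0,1), lo=1 mid=2 ⇒ [6,8,9,1,16,17,14,13,11,15,10]
9>8: swap(2,6), hi=5 ⇒ [6,8,14,1,16,17,9,13,11,15,10]
14>8: swap(2,5), hi=4 ⇒ [6,8,17,1,16,14,9,13,11,15,10]
17>8: swap(2,4), hi=3 ⇒ [6,8,16,1,17,14,9,13,11,15,10]
16>8: swap(2,3), hi=2 ⇒ [6,8,1,16,17,14,9,13,11,15,10]
1<8: swap(1,2), lo=2 mid=3 ⇒ [6,1,8,16,17,14,9,13,11,15,10]
done. lo=2 hi=2; arr=[6,1,8,16,17,14,9,13,11,15,10]

[6,1,8,16,17,14,9,13,11,15,10]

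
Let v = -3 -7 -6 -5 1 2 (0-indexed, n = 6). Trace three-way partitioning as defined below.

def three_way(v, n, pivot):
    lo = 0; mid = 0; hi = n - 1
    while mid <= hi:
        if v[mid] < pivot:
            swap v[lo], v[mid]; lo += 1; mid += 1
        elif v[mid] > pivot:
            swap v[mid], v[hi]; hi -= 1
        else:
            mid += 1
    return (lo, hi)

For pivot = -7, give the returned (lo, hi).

pivot = -7; lo=0, mid=0, hi=5
v[mid]=-3>-7: swap v[0],v[5]; hi=4 → 2 -7 -6 -5 1 -3
v[mid]=2>-7: swap v[0],v[4]; hi=3 → 1 -7 -6 -5 2 -3
v[mid]=1>-7: swap v[0],v[3]; hi=2 → -5 -7 -6 1 2 -3
v[mid]=-5>-7: swap v[0],v[2]; hi=1 → -6 -7 -5 1 2 -3
v[mid]=-6>-7: swap v[0],v[1]; hi=0 → -7 -6 -5 1 2 -3
v[mid]=-7=-7: mid=1
end: lo=0, hi=0; v = -7 -6 -5 1 2 -3

(0, 0)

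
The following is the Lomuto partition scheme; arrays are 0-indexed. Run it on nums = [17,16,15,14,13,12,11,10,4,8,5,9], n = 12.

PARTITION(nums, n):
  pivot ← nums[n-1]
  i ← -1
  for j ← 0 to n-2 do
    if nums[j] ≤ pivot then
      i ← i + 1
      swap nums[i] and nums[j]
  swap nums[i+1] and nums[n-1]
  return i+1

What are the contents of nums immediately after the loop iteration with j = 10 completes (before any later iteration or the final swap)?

pivot = nums[11] = 9; i = -1
j=0: nums[0]=17 > 9 → no swap
j=1: nums[1]=16 > 9 → no swap
j=2: nums[2]=15 > 9 → no swap
j=3: nums[3]=14 > 9 → no swap
j=4: nums[4]=13 > 9 → no swap
j=5: nums[5]=12 > 9 → no swap
j=6: nums[6]=11 > 9 → no swap
j=7: nums[7]=10 > 9 → no swap
j=8: nums[8]=4 ≤ 9 → i=0, swap nums[0],nums[8] → [4,16,15,14,13,12,11,10,17,8,5,9]
j=9: nums[9]=8 ≤ 9 → i=1, swap nums[1],nums[9] → [4,8,15,14,13,12,11,10,17,16,5,9]
j=10: nums[10]=5 ≤ 9 → i=2, swap nums[2],nums[10] → [4,8,5,14,13,12,11,10,17,16,15,9]
(after j=10) nums = [4,8,5,14,13,12,11,10,17,16,15,9]

[4,8,5,14,13,12,11,10,17,16,15,9]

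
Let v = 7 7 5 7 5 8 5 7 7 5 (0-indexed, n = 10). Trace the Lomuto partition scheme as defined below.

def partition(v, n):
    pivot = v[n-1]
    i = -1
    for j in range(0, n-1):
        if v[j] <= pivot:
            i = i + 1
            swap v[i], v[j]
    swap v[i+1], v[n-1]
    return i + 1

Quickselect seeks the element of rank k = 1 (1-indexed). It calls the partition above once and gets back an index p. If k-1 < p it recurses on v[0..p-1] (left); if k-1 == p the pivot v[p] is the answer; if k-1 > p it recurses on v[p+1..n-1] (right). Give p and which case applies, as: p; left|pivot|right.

3; left

pivot = v[9] = 5; i = -1
j=0: v[0]=7 > 5 → no swap
j=1: v[1]=7 > 5 → no swap
j=2: v[2]=5 ≤ 5 → i=0, swap v[0],v[2] → 5 7 7 7 5 8 5 7 7 5
j=3: v[3]=7 > 5 → no swap
j=4: v[4]=5 ≤ 5 → i=1, swap v[1],v[4] → 5 5 7 7 7 8 5 7 7 5
j=5: v[5]=8 > 5 → no swap
j=6: v[6]=5 ≤ 5 → i=2, swap v[2],v[6] → 5 5 5 7 7 8 7 7 7 5
j=7: v[7]=7 > 5 → no swap
j=8: v[8]=7 > 5 → no swap
final swap v[3],v[9] → 5 5 5 5 7 8 7 7 7 7; return 3
p = 3; k-1 = 0 < 3 ⇒ left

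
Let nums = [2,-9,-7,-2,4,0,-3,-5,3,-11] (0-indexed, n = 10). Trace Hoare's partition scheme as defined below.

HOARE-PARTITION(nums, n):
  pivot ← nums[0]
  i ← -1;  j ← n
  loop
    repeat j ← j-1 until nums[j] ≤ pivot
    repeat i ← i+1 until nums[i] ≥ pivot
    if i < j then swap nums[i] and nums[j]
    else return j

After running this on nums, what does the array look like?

[-11,-9,-7,-2,-5,0,-3,4,3,2]

pivot = nums[0] = 2; i = -1, j = 10
j→9 (nums[9]=-11≤2), i→0 (nums[0]=2≥2); i<j, swap → [-11,-9,-7,-2,4,0,-3,-5,3,2]
j→7 (nums[7]=-5≤2), i→4 (nums[4]=4≥2); i<j, swap → [-11,-9,-7,-2,-5,0,-3,4,3,2]
j→6, i→7; i≥j, return j=6. nums = [-11,-9,-7,-2,-5,0,-3,4,3,2]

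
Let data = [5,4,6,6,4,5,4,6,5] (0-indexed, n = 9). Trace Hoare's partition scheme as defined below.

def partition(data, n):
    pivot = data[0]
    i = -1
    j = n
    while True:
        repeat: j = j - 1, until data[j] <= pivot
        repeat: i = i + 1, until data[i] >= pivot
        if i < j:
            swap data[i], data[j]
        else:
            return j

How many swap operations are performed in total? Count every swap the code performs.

3

pivot = data[0] = 5; i = -1, j = 9
j→8 (data[8]=5≤5), i→0 (data[0]=5≥5); i<j, swap → [5,4,6,6,4,5,4,6,5]
j→6 (data[6]=4≤5), i→2 (data[2]=6≥5); i<j, swap → [5,4,4,6,4,5,6,6,5]
j→5 (data[5]=5≤5), i→3 (data[3]=6≥5); i<j, swap → [5,4,4,5,4,6,6,6,5]
j→4, i→5; i≥j, return j=4. data = [5,4,4,5,4,6,6,6,5]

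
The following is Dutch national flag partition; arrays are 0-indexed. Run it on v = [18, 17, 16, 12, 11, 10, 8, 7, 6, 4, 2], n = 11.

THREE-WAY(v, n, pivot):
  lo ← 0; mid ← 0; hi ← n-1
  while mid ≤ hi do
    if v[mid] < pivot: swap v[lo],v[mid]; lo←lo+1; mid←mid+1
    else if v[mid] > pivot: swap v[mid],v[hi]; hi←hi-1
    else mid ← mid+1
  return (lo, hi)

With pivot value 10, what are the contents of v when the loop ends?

pivot = 10; lo=0, mid=0, hi=10
v[mid]=18>10: swap v[0],v[10]; hi=9 → [2, 17, 16, 12, 11, 10, 8, 7, 6, 4, 18]
v[mid]=2<10: swap v[0],v[0]; lo=1,mid=1 → [2, 17, 16, 12, 11, 10, 8, 7, 6, 4, 18]
v[mid]=17>10: swap v[1],v[9]; hi=8 → [2, 4, 16, 12, 11, 10, 8, 7, 6, 17, 18]
v[mid]=4<10: swap v[1],v[1]; lo=2,mid=2 → [2, 4, 16, 12, 11, 10, 8, 7, 6, 17, 18]
v[mid]=16>10: swap v[2],v[8]; hi=7 → [2, 4, 6, 12, 11, 10, 8, 7, 16, 17, 18]
v[mid]=6<10: swap v[2],v[2]; lo=3,mid=3 → [2, 4, 6, 12, 11, 10, 8, 7, 16, 17, 18]
v[mid]=12>10: swap v[3],v[7]; hi=6 → [2, 4, 6, 7, 11, 10, 8, 12, 16, 17, 18]
v[mid]=7<10: swap v[3],v[3]; lo=4,mid=4 → [2, 4, 6, 7, 11, 10, 8, 12, 16, 17, 18]
v[mid]=11>10: swap v[4],v[6]; hi=5 → [2, 4, 6, 7, 8, 10, 11, 12, 16, 17, 18]
v[mid]=8<10: swap v[4],v[4]; lo=5,mid=5 → [2, 4, 6, 7, 8, 10, 11, 12, 16, 17, 18]
v[mid]=10=10: mid=6
end: lo=5, hi=5; v = [2, 4, 6, 7, 8, 10, 11, 12, 16, 17, 18]

[2, 4, 6, 7, 8, 10, 11, 12, 16, 17, 18]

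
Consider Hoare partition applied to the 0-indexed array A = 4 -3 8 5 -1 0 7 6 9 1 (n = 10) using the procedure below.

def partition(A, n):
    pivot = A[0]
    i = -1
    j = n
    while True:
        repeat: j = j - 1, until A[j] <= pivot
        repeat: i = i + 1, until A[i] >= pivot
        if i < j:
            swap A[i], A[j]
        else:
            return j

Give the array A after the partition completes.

pivot=4
j stops at 9 (1), i stops at 0 (4); swap ⇒ 1 -3 8 5 -1 0 7 6 9 4
j stops at 5 (0), i stops at 2 (8); swap ⇒ 1 -3 0 5 -1 8 7 6 9 4
j stops at 4 (-1), i stops at 3 (5); swap ⇒ 1 -3 0 -1 5 8 7 6 9 4
j stops at 3, i stops at 4; i≥j ⇒ return 3. A=1 -3 0 -1 5 8 7 6 9 4

1 -3 0 -1 5 8 7 6 9 4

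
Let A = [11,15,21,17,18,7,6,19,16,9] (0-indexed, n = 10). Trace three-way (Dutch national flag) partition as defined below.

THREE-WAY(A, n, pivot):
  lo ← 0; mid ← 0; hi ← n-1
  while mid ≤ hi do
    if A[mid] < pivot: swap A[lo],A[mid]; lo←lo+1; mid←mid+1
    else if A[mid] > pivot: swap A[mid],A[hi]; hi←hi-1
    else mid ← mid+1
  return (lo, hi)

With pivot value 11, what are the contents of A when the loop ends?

[9,6,7,11,18,17,19,16,21,15]

lo=0 mid=0 hi=9
11=11: mid=1
15>11: swap(1,9), hi=8 ⇒ [11,9,21,17,18,7,6,19,16,15]
9<11: swap(0,1), lo=1 mid=2 ⇒ [9,11,21,17,18,7,6,19,16,15]
21>11: swap(2,8), hi=7 ⇒ [9,11,16,17,18,7,6,19,21,15]
16>11: swap(2,7), hi=6 ⇒ [9,11,19,17,18,7,6,16,21,15]
19>11: swap(2,6), hi=5 ⇒ [9,11,6,17,18,7,19,16,21,15]
6<11: swap(1,2), lo=2 mid=3 ⇒ [9,6,11,17,18,7,19,16,21,15]
17>11: swap(3,5), hi=4 ⇒ [9,6,11,7,18,17,19,16,21,15]
7<11: swap(2,3), lo=3 mid=4 ⇒ [9,6,7,11,18,17,19,16,21,15]
18>11: swap(4,4), hi=3 ⇒ [9,6,7,11,18,17,19,16,21,15]
done. lo=3 hi=3; A=[9,6,7,11,18,17,19,16,21,15]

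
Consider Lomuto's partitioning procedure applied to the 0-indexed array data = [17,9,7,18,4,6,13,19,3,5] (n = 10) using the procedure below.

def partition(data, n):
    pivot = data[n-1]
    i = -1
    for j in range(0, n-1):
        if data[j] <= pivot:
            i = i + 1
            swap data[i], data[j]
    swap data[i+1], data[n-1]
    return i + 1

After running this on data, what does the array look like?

pivot = data[9] = 5; i = -1
j=0: data[0]=17 > 5 → no swap
j=1: data[1]=9 > 5 → no swap
j=2: data[2]=7 > 5 → no swap
j=3: data[3]=18 > 5 → no swap
j=4: data[4]=4 ≤ 5 → i=0, swap data[0],data[4] → [4,9,7,18,17,6,13,19,3,5]
j=5: data[5]=6 > 5 → no swap
j=6: data[6]=13 > 5 → no swap
j=7: data[7]=19 > 5 → no swap
j=8: data[8]=3 ≤ 5 → i=1, swap data[1],data[8] → [4,3,7,18,17,6,13,19,9,5]
final swap data[2],data[9] → [4,3,5,18,17,6,13,19,9,7]; return 2

[4,3,5,18,17,6,13,19,9,7]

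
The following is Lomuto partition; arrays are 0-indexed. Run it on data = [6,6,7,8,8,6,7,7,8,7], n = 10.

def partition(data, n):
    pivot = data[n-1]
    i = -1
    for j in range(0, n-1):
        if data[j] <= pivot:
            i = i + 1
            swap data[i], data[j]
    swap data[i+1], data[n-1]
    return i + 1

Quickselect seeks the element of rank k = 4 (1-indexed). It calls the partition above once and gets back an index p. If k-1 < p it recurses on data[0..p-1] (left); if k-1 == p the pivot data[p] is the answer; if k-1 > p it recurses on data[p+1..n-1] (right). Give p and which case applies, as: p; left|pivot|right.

6; left

pivot = data[9] = 7; i = -1
j=0: data[0]=6 ≤ 7 → i=0, swap data[0],data[0] (no change) → [6,6,7,8,8,6,7,7,8,7]
j=1: data[1]=6 ≤ 7 → i=1, swap data[1],data[1] (no change) → [6,6,7,8,8,6,7,7,8,7]
j=2: data[2]=7 ≤ 7 → i=2, swap data[2],data[2] (no change) → [6,6,7,8,8,6,7,7,8,7]
j=3: data[3]=8 > 7 → no swap
j=4: data[4]=8 > 7 → no swap
j=5: data[5]=6 ≤ 7 → i=3, swap data[3],data[5] → [6,6,7,6,8,8,7,7,8,7]
j=6: data[6]=7 ≤ 7 → i=4, swap data[4],data[6] → [6,6,7,6,7,8,8,7,8,7]
j=7: data[7]=7 ≤ 7 → i=5, swap data[5],data[7] → [6,6,7,6,7,7,8,8,8,7]
j=8: data[8]=8 > 7 → no swap
final swap data[6],data[9] → [6,6,7,6,7,7,7,8,8,8]; return 6
p = 6; k-1 = 3 < 6 ⇒ left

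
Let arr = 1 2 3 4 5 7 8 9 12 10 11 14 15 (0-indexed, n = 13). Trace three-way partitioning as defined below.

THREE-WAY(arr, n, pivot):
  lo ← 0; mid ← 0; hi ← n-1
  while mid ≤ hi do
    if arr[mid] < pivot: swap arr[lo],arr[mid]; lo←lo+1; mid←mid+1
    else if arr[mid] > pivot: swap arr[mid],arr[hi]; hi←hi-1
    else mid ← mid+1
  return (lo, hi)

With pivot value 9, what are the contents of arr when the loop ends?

lo=0 mid=0 hi=12
1<9: swap(0,0), lo=1 mid=1 ⇒ 1 2 3 4 5 7 8 9 12 10 11 14 15
2<9: swap(1,1), lo=2 mid=2 ⇒ 1 2 3 4 5 7 8 9 12 10 11 14 15
3<9: swap(2,2), lo=3 mid=3 ⇒ 1 2 3 4 5 7 8 9 12 10 11 14 15
4<9: swap(3,3), lo=4 mid=4 ⇒ 1 2 3 4 5 7 8 9 12 10 11 14 15
5<9: swap(4,4), lo=5 mid=5 ⇒ 1 2 3 4 5 7 8 9 12 10 11 14 15
7<9: swap(5,5), lo=6 mid=6 ⇒ 1 2 3 4 5 7 8 9 12 10 11 14 15
8<9: swap(6,6), lo=7 mid=7 ⇒ 1 2 3 4 5 7 8 9 12 10 11 14 15
9=9: mid=8
12>9: swap(8,12), hi=11 ⇒ 1 2 3 4 5 7 8 9 15 10 11 14 12
15>9: swap(8,11), hi=10 ⇒ 1 2 3 4 5 7 8 9 14 10 11 15 12
14>9: swap(8,10), hi=9 ⇒ 1 2 3 4 5 7 8 9 11 10 14 15 12
11>9: swap(8,9), hi=8 ⇒ 1 2 3 4 5 7 8 9 10 11 14 15 12
10>9: swap(8,8), hi=7 ⇒ 1 2 3 4 5 7 8 9 10 11 14 15 12
done. lo=7 hi=7; arr=1 2 3 4 5 7 8 9 10 11 14 15 12

1 2 3 4 5 7 8 9 10 11 14 15 12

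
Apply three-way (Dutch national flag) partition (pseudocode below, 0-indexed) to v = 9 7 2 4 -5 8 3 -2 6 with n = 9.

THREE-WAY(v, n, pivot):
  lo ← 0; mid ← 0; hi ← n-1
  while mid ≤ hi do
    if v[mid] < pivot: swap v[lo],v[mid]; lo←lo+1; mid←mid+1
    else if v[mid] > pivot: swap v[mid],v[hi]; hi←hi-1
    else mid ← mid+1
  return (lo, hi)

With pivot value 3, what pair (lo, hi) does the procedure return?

(3, 3)

pivot = 3; lo=0, mid=0, hi=8
v[mid]=9>3: swap v[0],v[8]; hi=7 → 6 7 2 4 -5 8 3 -2 9
v[mid]=6>3: swap v[0],v[7]; hi=6 → -2 7 2 4 -5 8 3 6 9
v[mid]=-2<3: swap v[0],v[0]; lo=1,mid=1 → -2 7 2 4 -5 8 3 6 9
v[mid]=7>3: swap v[1],v[6]; hi=5 → -2 3 2 4 -5 8 7 6 9
v[mid]=3=3: mid=2
v[mid]=2<3: swap v[1],v[2]; lo=2,mid=3 → -2 2 3 4 -5 8 7 6 9
v[mid]=4>3: swap v[3],v[5]; hi=4 → -2 2 3 8 -5 4 7 6 9
v[mid]=8>3: swap v[3],v[4]; hi=3 → -2 2 3 -5 8 4 7 6 9
v[mid]=-5<3: swap v[2],v[3]; lo=3,mid=4 → -2 2 -5 3 8 4 7 6 9
end: lo=3, hi=3; v = -2 2 -5 3 8 4 7 6 9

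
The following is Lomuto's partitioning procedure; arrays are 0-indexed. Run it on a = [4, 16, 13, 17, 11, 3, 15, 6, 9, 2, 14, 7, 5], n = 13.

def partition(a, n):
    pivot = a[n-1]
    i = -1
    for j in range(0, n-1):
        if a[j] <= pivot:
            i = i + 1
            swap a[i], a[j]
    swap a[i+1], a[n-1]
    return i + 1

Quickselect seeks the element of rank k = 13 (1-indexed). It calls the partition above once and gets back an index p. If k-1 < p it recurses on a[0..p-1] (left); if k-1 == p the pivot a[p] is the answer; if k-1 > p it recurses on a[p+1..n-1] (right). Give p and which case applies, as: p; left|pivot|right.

3; right

pivot=5, i=-1
j=0: 4≤5, i=0, swap(0,0) ⇒ [4, 16, 13, 17, 11, 3, 15, 6, 9, 2, 14, 7, 5]
j=1: 16>5, skip
j=2: 13>5, skip
j=3: 17>5, skip
j=4: 11>5, skip
j=5: 3≤5, i=1, swap(1,5) ⇒ [4, 3, 13, 17, 11, 16, 15, 6, 9, 2, 14, 7, 5]
j=6: 15>5, skip
j=7: 6>5, skip
j=8: 9>5, skip
j=9: 2≤5, i=2, swap(2,9) ⇒ [4, 3, 2, 17, 11, 16, 15, 6, 9, 13, 14, 7, 5]
j=10: 14>5, skip
j=11: 7>5, skip
swap(3,12) ⇒ [4, 3, 2, 5, 11, 16, 15, 6, 9, 13, 14, 7, 17]; return 3
p = 3; k-1 = 12 > 3 ⇒ right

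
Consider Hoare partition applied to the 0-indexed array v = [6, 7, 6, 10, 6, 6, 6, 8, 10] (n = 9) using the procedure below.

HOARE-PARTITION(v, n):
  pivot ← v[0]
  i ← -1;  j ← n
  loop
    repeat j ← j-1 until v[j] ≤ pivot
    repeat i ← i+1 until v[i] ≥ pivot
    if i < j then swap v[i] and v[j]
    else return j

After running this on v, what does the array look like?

[6, 6, 6, 10, 6, 7, 6, 8, 10]

pivot = v[0] = 6; i = -1, j = 9
j→6 (v[6]=6≤6), i→0 (v[0]=6≥6); i<j, swap → [6, 7, 6, 10, 6, 6, 6, 8, 10]
j→5 (v[5]=6≤6), i→1 (v[1]=7≥6); i<j, swap → [6, 6, 6, 10, 6, 7, 6, 8, 10]
j→4 (v[4]=6≤6), i→2 (v[2]=6≥6); i<j, swap → [6, 6, 6, 10, 6, 7, 6, 8, 10]
j→2, i→3; i≥j, return j=2. v = [6, 6, 6, 10, 6, 7, 6, 8, 10]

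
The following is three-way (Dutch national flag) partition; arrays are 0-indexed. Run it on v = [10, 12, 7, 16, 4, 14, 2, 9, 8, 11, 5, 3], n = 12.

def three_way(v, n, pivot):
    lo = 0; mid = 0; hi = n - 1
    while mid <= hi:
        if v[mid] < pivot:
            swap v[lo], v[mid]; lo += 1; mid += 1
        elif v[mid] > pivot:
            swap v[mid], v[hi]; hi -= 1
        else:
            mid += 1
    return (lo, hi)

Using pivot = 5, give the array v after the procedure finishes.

[3, 2, 4, 5, 14, 16, 9, 8, 11, 7, 12, 10]

lo=0 mid=0 hi=11
10>5: swap(0,11), hi=10 ⇒ [3, 12, 7, 16, 4, 14, 2, 9, 8, 11, 5, 10]
3<5: swap(0,0), lo=1 mid=1 ⇒ [3, 12, 7, 16, 4, 14, 2, 9, 8, 11, 5, 10]
12>5: swap(1,10), hi=9 ⇒ [3, 5, 7, 16, 4, 14, 2, 9, 8, 11, 12, 10]
5=5: mid=2
7>5: swap(2,9), hi=8 ⇒ [3, 5, 11, 16, 4, 14, 2, 9, 8, 7, 12, 10]
11>5: swap(2,8), hi=7 ⇒ [3, 5, 8, 16, 4, 14, 2, 9, 11, 7, 12, 10]
8>5: swap(2,7), hi=6 ⇒ [3, 5, 9, 16, 4, 14, 2, 8, 11, 7, 12, 10]
9>5: swap(2,6), hi=5 ⇒ [3, 5, 2, 16, 4, 14, 9, 8, 11, 7, 12, 10]
2<5: swap(1,2), lo=2 mid=3 ⇒ [3, 2, 5, 16, 4, 14, 9, 8, 11, 7, 12, 10]
16>5: swap(3,5), hi=4 ⇒ [3, 2, 5, 14, 4, 16, 9, 8, 11, 7, 12, 10]
14>5: swap(3,4), hi=3 ⇒ [3, 2, 5, 4, 14, 16, 9, 8, 11, 7, 12, 10]
4<5: swap(2,3), lo=3 mid=4 ⇒ [3, 2, 4, 5, 14, 16, 9, 8, 11, 7, 12, 10]
done. lo=3 hi=3; v=[3, 2, 4, 5, 14, 16, 9, 8, 11, 7, 12, 10]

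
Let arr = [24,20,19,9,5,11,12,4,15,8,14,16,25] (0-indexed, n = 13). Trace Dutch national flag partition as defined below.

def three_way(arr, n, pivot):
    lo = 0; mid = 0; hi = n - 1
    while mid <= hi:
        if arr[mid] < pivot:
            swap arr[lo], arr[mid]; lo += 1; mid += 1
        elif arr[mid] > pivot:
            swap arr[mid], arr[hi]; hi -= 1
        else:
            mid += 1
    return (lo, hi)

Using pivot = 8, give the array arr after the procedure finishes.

pivot = 8; lo=0, mid=0, hi=12
arr[mid]=24>8: swap arr[0],arr[12]; hi=11 → [25,20,19,9,5,11,12,4,15,8,14,16,24]
arr[mid]=25>8: swap arr[0],arr[11]; hi=10 → [16,20,19,9,5,11,12,4,15,8,14,25,24]
arr[mid]=16>8: swap arr[0],arr[10]; hi=9 → [14,20,19,9,5,11,12,4,15,8,16,25,24]
arr[mid]=14>8: swap arr[0],arr[9]; hi=8 → [8,20,19,9,5,11,12,4,15,14,16,25,24]
arr[mid]=8=8: mid=1
arr[mid]=20>8: swap arr[1],arr[8]; hi=7 → [8,15,19,9,5,11,12,4,20,14,16,25,24]
arr[mid]=15>8: swap arr[1],arr[7]; hi=6 → [8,4,19,9,5,11,12,15,20,14,16,25,24]
arr[mid]=4<8: swap arr[0],arr[1]; lo=1,mid=2 → [4,8,19,9,5,11,12,15,20,14,16,25,24]
arr[mid]=19>8: swap arr[2],arr[6]; hi=5 → [4,8,12,9,5,11,19,15,20,14,16,25,24]
arr[mid]=12>8: swap arr[2],arr[5]; hi=4 → [4,8,11,9,5,12,19,15,20,14,16,25,24]
arr[mid]=11>8: swap arr[2],arr[4]; hi=3 → [4,8,5,9,11,12,19,15,20,14,16,25,24]
arr[mid]=5<8: swap arr[1],arr[2]; lo=2,mid=3 → [4,5,8,9,11,12,19,15,20,14,16,25,24]
arr[mid]=9>8: swap arr[3],arr[3]; hi=2 → [4,5,8,9,11,12,19,15,20,14,16,25,24]
end: lo=2, hi=2; arr = [4,5,8,9,11,12,19,15,20,14,16,25,24]

[4,5,8,9,11,12,19,15,20,14,16,25,24]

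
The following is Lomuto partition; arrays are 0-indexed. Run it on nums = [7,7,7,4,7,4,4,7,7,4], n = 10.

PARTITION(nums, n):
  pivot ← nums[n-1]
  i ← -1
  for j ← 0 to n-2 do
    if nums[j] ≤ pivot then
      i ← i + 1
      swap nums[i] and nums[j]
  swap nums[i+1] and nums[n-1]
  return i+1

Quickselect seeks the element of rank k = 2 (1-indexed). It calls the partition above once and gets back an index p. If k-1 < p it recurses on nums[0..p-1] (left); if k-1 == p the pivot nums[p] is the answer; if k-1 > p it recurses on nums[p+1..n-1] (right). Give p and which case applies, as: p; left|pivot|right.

pivot = nums[9] = 4; i = -1
j=0: nums[0]=7 > 4 → no swap
j=1: nums[1]=7 > 4 → no swap
j=2: nums[2]=7 > 4 → no swap
j=3: nums[3]=4 ≤ 4 → i=0, swap nums[0],nums[3] → [4,7,7,7,7,4,4,7,7,4]
j=4: nums[4]=7 > 4 → no swap
j=5: nums[5]=4 ≤ 4 → i=1, swap nums[1],nums[5] → [4,4,7,7,7,7,4,7,7,4]
j=6: nums[6]=4 ≤ 4 → i=2, swap nums[2],nums[6] → [4,4,4,7,7,7,7,7,7,4]
j=7: nums[7]=7 > 4 → no swap
j=8: nums[8]=7 > 4 → no swap
final swap nums[3],nums[9] → [4,4,4,4,7,7,7,7,7,7]; return 3
p = 3; k-1 = 1 < 3 ⇒ left

3; left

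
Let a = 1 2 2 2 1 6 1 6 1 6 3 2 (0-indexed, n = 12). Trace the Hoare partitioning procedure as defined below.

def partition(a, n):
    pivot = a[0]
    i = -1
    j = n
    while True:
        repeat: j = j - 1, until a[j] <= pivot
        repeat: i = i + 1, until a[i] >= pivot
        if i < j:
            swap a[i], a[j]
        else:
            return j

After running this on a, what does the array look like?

1 1 1 2 2 6 2 6 1 6 3 2

pivot = a[0] = 1; i = -1, j = 12
j→8 (a[8]=1≤1), i→0 (a[0]=1≥1); i<j, swap → 1 2 2 2 1 6 1 6 1 6 3 2
j→6 (a[6]=1≤1), i→1 (a[1]=2≥1); i<j, swap → 1 1 2 2 1 6 2 6 1 6 3 2
j→4 (a[4]=1≤1), i→2 (a[2]=2≥1); i<j, swap → 1 1 1 2 2 6 2 6 1 6 3 2
j→2, i→3; i≥j, return j=2. a = 1 1 1 2 2 6 2 6 1 6 3 2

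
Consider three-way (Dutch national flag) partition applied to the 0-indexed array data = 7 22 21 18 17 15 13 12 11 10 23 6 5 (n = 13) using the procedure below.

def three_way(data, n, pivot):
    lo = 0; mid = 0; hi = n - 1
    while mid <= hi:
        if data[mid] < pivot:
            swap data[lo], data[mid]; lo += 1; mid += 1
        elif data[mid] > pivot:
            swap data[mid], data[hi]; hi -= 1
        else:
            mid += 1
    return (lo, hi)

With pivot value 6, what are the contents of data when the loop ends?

5 6 18 17 15 13 12 11 10 23 21 22 7

lo=0 mid=0 hi=12
7>6: swap(0,12), hi=11 ⇒ 5 22 21 18 17 15 13 12 11 10 23 6 7
5<6: swap(0,0), lo=1 mid=1 ⇒ 5 22 21 18 17 15 13 12 11 10 23 6 7
22>6: swap(1,11), hi=10 ⇒ 5 6 21 18 17 15 13 12 11 10 23 22 7
6=6: mid=2
21>6: swap(2,10), hi=9 ⇒ 5 6 23 18 17 15 13 12 11 10 21 22 7
23>6: swap(2,9), hi=8 ⇒ 5 6 10 18 17 15 13 12 11 23 21 22 7
10>6: swap(2,8), hi=7 ⇒ 5 6 11 18 17 15 13 12 10 23 21 22 7
11>6: swap(2,7), hi=6 ⇒ 5 6 12 18 17 15 13 11 10 23 21 22 7
12>6: swap(2,6), hi=5 ⇒ 5 6 13 18 17 15 12 11 10 23 21 22 7
13>6: swap(2,5), hi=4 ⇒ 5 6 15 18 17 13 12 11 10 23 21 22 7
15>6: swap(2,4), hi=3 ⇒ 5 6 17 18 15 13 12 11 10 23 21 22 7
17>6: swap(2,3), hi=2 ⇒ 5 6 18 17 15 13 12 11 10 23 21 22 7
18>6: swap(2,2), hi=1 ⇒ 5 6 18 17 15 13 12 11 10 23 21 22 7
done. lo=1 hi=1; data=5 6 18 17 15 13 12 11 10 23 21 22 7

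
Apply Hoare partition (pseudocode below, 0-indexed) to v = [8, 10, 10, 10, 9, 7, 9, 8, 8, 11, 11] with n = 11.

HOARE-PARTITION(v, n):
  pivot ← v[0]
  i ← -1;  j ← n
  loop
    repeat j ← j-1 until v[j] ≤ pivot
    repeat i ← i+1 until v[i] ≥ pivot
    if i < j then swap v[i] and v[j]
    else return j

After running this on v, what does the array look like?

[8, 8, 7, 10, 9, 10, 9, 10, 8, 11, 11]

pivot=8
j stops at 8 (8), i stops at 0 (8); swap ⇒ [8, 10, 10, 10, 9, 7, 9, 8, 8, 11, 11]
j stops at 7 (8), i stops at 1 (10); swap ⇒ [8, 8, 10, 10, 9, 7, 9, 10, 8, 11, 11]
j stops at 5 (7), i stops at 2 (10); swap ⇒ [8, 8, 7, 10, 9, 10, 9, 10, 8, 11, 11]
j stops at 2, i stops at 3; i≥j ⇒ return 2. v=[8, 8, 7, 10, 9, 10, 9, 10, 8, 11, 11]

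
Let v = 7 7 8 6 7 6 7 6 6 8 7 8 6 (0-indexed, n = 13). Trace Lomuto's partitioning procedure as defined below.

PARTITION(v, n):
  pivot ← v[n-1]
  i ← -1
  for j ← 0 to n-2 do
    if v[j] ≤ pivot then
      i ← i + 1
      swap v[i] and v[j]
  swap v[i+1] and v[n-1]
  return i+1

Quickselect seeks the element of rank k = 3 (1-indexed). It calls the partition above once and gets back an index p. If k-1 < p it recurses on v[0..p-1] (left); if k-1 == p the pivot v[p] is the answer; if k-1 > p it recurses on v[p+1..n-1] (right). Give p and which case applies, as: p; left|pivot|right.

4; left

pivot = v[12] = 6; i = -1
j=0: v[0]=7 > 6 → no swap
j=1: v[1]=7 > 6 → no swap
j=2: v[2]=8 > 6 → no swap
j=3: v[3]=6 ≤ 6 → i=0, swap v[0],v[3] → 6 7 8 7 7 6 7 6 6 8 7 8 6
j=4: v[4]=7 > 6 → no swap
j=5: v[5]=6 ≤ 6 → i=1, swap v[1],v[5] → 6 6 8 7 7 7 7 6 6 8 7 8 6
j=6: v[6]=7 > 6 → no swap
j=7: v[7]=6 ≤ 6 → i=2, swap v[2],v[7] → 6 6 6 7 7 7 7 8 6 8 7 8 6
j=8: v[8]=6 ≤ 6 → i=3, swap v[3],v[8] → 6 6 6 6 7 7 7 8 7 8 7 8 6
j=9: v[9]=8 > 6 → no swap
j=10: v[10]=7 > 6 → no swap
j=11: v[11]=8 > 6 → no swap
final swap v[4],v[12] → 6 6 6 6 6 7 7 8 7 8 7 8 7; return 4
p = 4; k-1 = 2 < 4 ⇒ left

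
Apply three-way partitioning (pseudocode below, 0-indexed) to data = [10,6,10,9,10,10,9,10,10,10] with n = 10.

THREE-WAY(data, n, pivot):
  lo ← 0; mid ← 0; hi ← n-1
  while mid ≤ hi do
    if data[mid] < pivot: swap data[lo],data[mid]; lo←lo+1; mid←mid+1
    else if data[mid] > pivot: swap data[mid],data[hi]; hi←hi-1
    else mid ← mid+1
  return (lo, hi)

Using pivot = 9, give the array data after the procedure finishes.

lo=0 mid=0 hi=9
10>9: swap(0,9), hi=8 ⇒ [10,6,10,9,10,10,9,10,10,10]
10>9: swap(0,8), hi=7 ⇒ [10,6,10,9,10,10,9,10,10,10]
10>9: swap(0,7), hi=6 ⇒ [10,6,10,9,10,10,9,10,10,10]
10>9: swap(0,6), hi=5 ⇒ [9,6,10,9,10,10,10,10,10,10]
9=9: mid=1
6<9: swap(0,1), lo=1 mid=2 ⇒ [6,9,10,9,10,10,10,10,10,10]
10>9: swap(2,5), hi=4 ⇒ [6,9,10,9,10,10,10,10,10,10]
10>9: swap(2,4), hi=3 ⇒ [6,9,10,9,10,10,10,10,10,10]
10>9: swap(2,3), hi=2 ⇒ [6,9,9,10,10,10,10,10,10,10]
9=9: mid=3
done. lo=1 hi=2; data=[6,9,9,10,10,10,10,10,10,10]

[6,9,9,10,10,10,10,10,10,10]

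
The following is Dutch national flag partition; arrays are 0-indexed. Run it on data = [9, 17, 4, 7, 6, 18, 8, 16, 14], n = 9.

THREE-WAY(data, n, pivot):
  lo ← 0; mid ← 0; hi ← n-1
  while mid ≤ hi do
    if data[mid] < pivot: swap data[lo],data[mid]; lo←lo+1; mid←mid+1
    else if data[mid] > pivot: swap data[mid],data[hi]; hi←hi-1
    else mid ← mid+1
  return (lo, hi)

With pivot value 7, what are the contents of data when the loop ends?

pivot = 7; lo=0, mid=0, hi=8
data[mid]=9>7: swap data[0],data[8]; hi=7 → [14, 17, 4, 7, 6, 18, 8, 16, 9]
data[mid]=14>7: swap data[0],data[7]; hi=6 → [16, 17, 4, 7, 6, 18, 8, 14, 9]
data[mid]=16>7: swap data[0],data[6]; hi=5 → [8, 17, 4, 7, 6, 18, 16, 14, 9]
data[mid]=8>7: swap data[0],data[5]; hi=4 → [18, 17, 4, 7, 6, 8, 16, 14, 9]
data[mid]=18>7: swap data[0],data[4]; hi=3 → [6, 17, 4, 7, 18, 8, 16, 14, 9]
data[mid]=6<7: swap data[0],data[0]; lo=1,mid=1 → [6, 17, 4, 7, 18, 8, 16, 14, 9]
data[mid]=17>7: swap data[1],data[3]; hi=2 → [6, 7, 4, 17, 18, 8, 16, 14, 9]
data[mid]=7=7: mid=2
data[mid]=4<7: swap data[1],data[2]; lo=2,mid=3 → [6, 4, 7, 17, 18, 8, 16, 14, 9]
end: lo=2, hi=2; data = [6, 4, 7, 17, 18, 8, 16, 14, 9]

[6, 4, 7, 17, 18, 8, 16, 14, 9]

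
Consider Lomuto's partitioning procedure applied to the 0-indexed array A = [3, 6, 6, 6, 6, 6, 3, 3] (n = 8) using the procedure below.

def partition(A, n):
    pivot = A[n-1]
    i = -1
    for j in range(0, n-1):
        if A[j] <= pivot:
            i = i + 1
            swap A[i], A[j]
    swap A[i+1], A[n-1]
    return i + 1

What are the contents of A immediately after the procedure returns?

pivot = A[7] = 3; i = -1
j=0: A[0]=3 ≤ 3 → i=0, swap A[0],A[0] (no change) → [3, 6, 6, 6, 6, 6, 3, 3]
j=1: A[1]=6 > 3 → no swap
j=2: A[2]=6 > 3 → no swap
j=3: A[3]=6 > 3 → no swap
j=4: A[4]=6 > 3 → no swap
j=5: A[5]=6 > 3 → no swap
j=6: A[6]=3 ≤ 3 → i=1, swap A[1],A[6] → [3, 3, 6, 6, 6, 6, 6, 3]
final swap A[2],A[7] → [3, 3, 3, 6, 6, 6, 6, 6]; return 2

[3, 3, 3, 6, 6, 6, 6, 6]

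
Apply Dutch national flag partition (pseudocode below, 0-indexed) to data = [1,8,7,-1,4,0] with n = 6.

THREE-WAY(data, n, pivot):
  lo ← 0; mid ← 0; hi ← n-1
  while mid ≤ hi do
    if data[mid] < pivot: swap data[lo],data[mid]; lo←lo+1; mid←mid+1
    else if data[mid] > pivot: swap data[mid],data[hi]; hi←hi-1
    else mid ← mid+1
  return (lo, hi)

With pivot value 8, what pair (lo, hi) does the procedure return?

(5, 5)

pivot = 8; lo=0, mid=0, hi=5
data[mid]=1<8: swap data[0],data[0]; lo=1,mid=1 → [1,8,7,-1,4,0]
data[mid]=8=8: mid=2
data[mid]=7<8: swap data[1],data[2]; lo=2,mid=3 → [1,7,8,-1,4,0]
data[mid]=-1<8: swap data[2],data[3]; lo=3,mid=4 → [1,7,-1,8,4,0]
data[mid]=4<8: swap data[3],data[4]; lo=4,mid=5 → [1,7,-1,4,8,0]
data[mid]=0<8: swap data[4],data[5]; lo=5,mid=6 → [1,7,-1,4,0,8]
end: lo=5, hi=5; data = [1,7,-1,4,0,8]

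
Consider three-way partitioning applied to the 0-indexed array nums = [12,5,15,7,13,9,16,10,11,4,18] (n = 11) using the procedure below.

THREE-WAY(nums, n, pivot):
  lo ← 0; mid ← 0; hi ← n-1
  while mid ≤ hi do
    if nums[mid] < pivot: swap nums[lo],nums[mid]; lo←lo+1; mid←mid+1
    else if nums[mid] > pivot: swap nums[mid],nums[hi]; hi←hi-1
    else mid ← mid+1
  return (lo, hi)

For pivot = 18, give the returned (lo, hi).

pivot = 18; lo=0, mid=0, hi=10
nums[mid]=12<18: swap nums[0],nums[0]; lo=1,mid=1 → [12,5,15,7,13,9,16,10,11,4,18]
nums[mid]=5<18: swap nums[1],nums[1]; lo=2,mid=2 → [12,5,15,7,13,9,16,10,11,4,18]
nums[mid]=15<18: swap nums[2],nums[2]; lo=3,mid=3 → [12,5,15,7,13,9,16,10,11,4,18]
nums[mid]=7<18: swap nums[3],nums[3]; lo=4,mid=4 → [12,5,15,7,13,9,16,10,11,4,18]
nums[mid]=13<18: swap nums[4],nums[4]; lo=5,mid=5 → [12,5,15,7,13,9,16,10,11,4,18]
nums[mid]=9<18: swap nums[5],nums[5]; lo=6,mid=6 → [12,5,15,7,13,9,16,10,11,4,18]
nums[mid]=16<18: swap nums[6],nums[6]; lo=7,mid=7 → [12,5,15,7,13,9,16,10,11,4,18]
nums[mid]=10<18: swap nums[7],nums[7]; lo=8,mid=8 → [12,5,15,7,13,9,16,10,11,4,18]
nums[mid]=11<18: swap nums[8],nums[8]; lo=9,mid=9 → [12,5,15,7,13,9,16,10,11,4,18]
nums[mid]=4<18: swap nums[9],nums[9]; lo=10,mid=10 → [12,5,15,7,13,9,16,10,11,4,18]
nums[mid]=18=18: mid=11
end: lo=10, hi=10; nums = [12,5,15,7,13,9,16,10,11,4,18]

(10, 10)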